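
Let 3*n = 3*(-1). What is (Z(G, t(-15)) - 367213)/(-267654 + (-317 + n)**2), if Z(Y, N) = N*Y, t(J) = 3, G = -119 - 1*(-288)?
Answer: 183353/83265 ≈ 2.2020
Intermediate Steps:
G = 169 (G = -119 + 288 = 169)
n = -1 (n = (3*(-1))/3 = (1/3)*(-3) = -1)
(Z(G, t(-15)) - 367213)/(-267654 + (-317 + n)**2) = (3*169 - 367213)/(-267654 + (-317 - 1)**2) = (507 - 367213)/(-267654 + (-318)**2) = -366706/(-267654 + 101124) = -366706/(-166530) = -366706*(-1/166530) = 183353/83265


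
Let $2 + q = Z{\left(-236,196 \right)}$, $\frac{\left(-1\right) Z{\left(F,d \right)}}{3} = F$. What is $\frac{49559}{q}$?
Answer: $\frac{49559}{706} \approx 70.197$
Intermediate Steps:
$Z{\left(F,d \right)} = - 3 F$
$q = 706$ ($q = -2 - -708 = -2 + 708 = 706$)
$\frac{49559}{q} = \frac{49559}{706}$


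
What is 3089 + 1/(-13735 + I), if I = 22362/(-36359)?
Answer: 1542687421844/499413227 ≈ 3089.0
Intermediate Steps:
I = -22362/36359 (I = 22362*(-1/36359) = -22362/36359 ≈ -0.61503)
3089 + 1/(-13735 + I) = 3089 + 1/(-13735 - 22362/36359) = 3089 + 1/(-499413227/36359) = 3089 - 36359/499413227 = 1542687421844/499413227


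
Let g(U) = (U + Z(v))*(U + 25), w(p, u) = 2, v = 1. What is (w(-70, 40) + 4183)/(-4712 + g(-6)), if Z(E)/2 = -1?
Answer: -4185/4864 ≈ -0.86040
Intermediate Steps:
Z(E) = -2 (Z(E) = 2*(-1) = -2)
g(U) = (-2 + U)*(25 + U) (g(U) = (U - 2)*(U + 25) = (-2 + U)*(25 + U))
(w(-70, 40) + 4183)/(-4712 + g(-6)) = (2 + 4183)/(-4712 + (-50 + (-6)² + 23*(-6))) = 4185/(-4712 + (-50 + 36 - 138)) = 4185/(-4712 - 152) = 4185/(-4864) = 4185*(-1/4864) = -4185/4864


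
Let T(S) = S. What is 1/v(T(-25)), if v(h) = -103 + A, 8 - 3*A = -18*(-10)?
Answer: -3/481 ≈ -0.0062370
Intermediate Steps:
A = -172/3 (A = 8/3 - (-6)*(-10) = 8/3 - 1/3*180 = 8/3 - 60 = -172/3 ≈ -57.333)
v(h) = -481/3 (v(h) = -103 - 172/3 = -481/3)
1/v(T(-25)) = 1/(-481/3) = -3/481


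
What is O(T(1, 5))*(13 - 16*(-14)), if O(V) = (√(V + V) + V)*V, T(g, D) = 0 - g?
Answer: 237 - 237*I*√2 ≈ 237.0 - 335.17*I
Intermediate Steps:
T(g, D) = -g
O(V) = V*(V + √2*√V) (O(V) = (√(2*V) + V)*V = (√2*√V + V)*V = (V + √2*√V)*V = V*(V + √2*√V))
O(T(1, 5))*(13 - 16*(-14)) = ((-1*1)² + √2*(-1*1)^(3/2))*(13 - 16*(-14)) = ((-1)² + √2*(-1)^(3/2))*(13 + 224) = (1 + √2*(-I))*237 = (1 - I*√2)*237 = 237 - 237*I*√2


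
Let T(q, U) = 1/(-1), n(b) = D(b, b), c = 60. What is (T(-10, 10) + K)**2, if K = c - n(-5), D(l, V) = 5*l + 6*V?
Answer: 12996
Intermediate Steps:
n(b) = 11*b (n(b) = 5*b + 6*b = 11*b)
K = 115 (K = 60 - 11*(-5) = 60 - 1*(-55) = 60 + 55 = 115)
T(q, U) = -1
(T(-10, 10) + K)**2 = (-1 + 115)**2 = 114**2 = 12996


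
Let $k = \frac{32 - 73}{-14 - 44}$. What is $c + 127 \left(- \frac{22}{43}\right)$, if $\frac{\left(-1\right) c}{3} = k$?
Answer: $- \frac{167341}{2494} \approx -67.097$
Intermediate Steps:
$k = \frac{41}{58}$ ($k = - \frac{41}{-58} = \left(-41\right) \left(- \frac{1}{58}\right) = \frac{41}{58} \approx 0.7069$)
$c = - \frac{123}{58}$ ($c = \left(-3\right) \frac{41}{58} = - \frac{123}{58} \approx -2.1207$)
$c + 127 \left(- \frac{22}{43}\right) = - \frac{123}{58} + 127 \left(- \frac{22}{43}\right) = - \frac{123}{58} - \frac{2794}{43} = - \frac{167341}{2494}$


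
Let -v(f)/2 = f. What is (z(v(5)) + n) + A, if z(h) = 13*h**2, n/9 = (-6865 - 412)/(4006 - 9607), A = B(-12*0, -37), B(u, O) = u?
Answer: 2448931/1867 ≈ 1311.7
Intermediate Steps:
A = 0 (A = -12*0 = 0)
v(f) = -2*f
n = 21831/1867 (n = 9*((-6865 - 412)/(4006 - 9607)) = 9*(-7277/(-5601)) = 9*(-7277*(-1/5601)) = 9*(7277/5601) = 21831/1867 ≈ 11.693)
(z(v(5)) + n) + A = (13*(-2*5)**2 + 21831/1867) + 0 = (13*(-10)**2 + 21831/1867) + 0 = (13*100 + 21831/1867) + 0 = (1300 + 21831/1867) + 0 = 2448931/1867 + 0 = 2448931/1867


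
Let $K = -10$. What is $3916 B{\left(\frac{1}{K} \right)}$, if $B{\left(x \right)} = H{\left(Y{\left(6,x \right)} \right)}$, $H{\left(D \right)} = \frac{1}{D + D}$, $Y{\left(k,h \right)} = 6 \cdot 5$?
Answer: $\frac{979}{15} \approx 65.267$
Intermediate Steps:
$Y{\left(k,h \right)} = 30$
$H{\left(D \right)} = \frac{1}{2 D}$
$B{\left(x \right)} = \frac{1}{60}$ ($B{\left(x \right)} = \frac{1}{2 \cdot 30} = \frac{1}{2} \cdot \frac{1}{30} = \frac{1}{60}$)
$3916 B{\left(\frac{1}{K} \right)} = 3916 \cdot \frac{1}{60} = \frac{979}{15}$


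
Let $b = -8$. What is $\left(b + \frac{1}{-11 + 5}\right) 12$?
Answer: $-98$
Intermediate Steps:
$\left(b + \frac{1}{-11 + 5}\right) 12 = \left(-8 + \frac{1}{-11 + 5}\right) 12 = \left(-8 + \frac{1}{-6}\right) 12 = \left(-8 - \frac{1}{6}\right) 12 = \left(- \frac{49}{6}\right) 12 = -98$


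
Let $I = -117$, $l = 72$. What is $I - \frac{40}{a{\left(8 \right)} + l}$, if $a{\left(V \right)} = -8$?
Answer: $- \frac{941}{8} \approx -117.63$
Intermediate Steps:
$I - \frac{40}{a{\left(8 \right)} + l} = -117 - \frac{40}{-8 + 72} = -117 - \frac{40}{64} = -117 - \frac{5}{8} = - \frac{941}{8}$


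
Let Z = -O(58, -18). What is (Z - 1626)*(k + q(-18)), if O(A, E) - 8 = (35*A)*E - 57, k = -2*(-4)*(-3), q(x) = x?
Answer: -1468446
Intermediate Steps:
k = -24 (k = 8*(-3) = -24)
O(A, E) = -49 + 35*A*E (O(A, E) = 8 + ((35*A)*E - 57) = 8 + (35*A*E - 57) = 8 + (-57 + 35*A*E) = -49 + 35*A*E)
Z = 36589 (Z = -(-49 + 35*58*(-18)) = -(-49 - 36540) = -1*(-36589) = 36589)
(Z - 1626)*(k + q(-18)) = (36589 - 1626)*(-24 - 18) = 34963*(-42) = -1468446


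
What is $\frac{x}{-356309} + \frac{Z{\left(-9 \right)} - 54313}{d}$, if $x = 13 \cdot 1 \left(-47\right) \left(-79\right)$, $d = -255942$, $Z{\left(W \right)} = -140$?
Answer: $\frac{2349343193}{30398146026} \approx 0.077286$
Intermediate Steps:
$x = 48269$ ($x = 13 \left(-47\right) \left(-79\right) = \left(-611\right) \left(-79\right) = 48269$)
$\frac{x}{-356309} + \frac{Z{\left(-9 \right)} - 54313}{d} = \frac{48269}{-356309} + \frac{-140 - 54313}{-255942} = 48269 \left(- \frac{1}{356309}\right) - - \frac{18151}{85314} = - \frac{48269}{356309} + \frac{18151}{85314} = \frac{2349343193}{30398146026}$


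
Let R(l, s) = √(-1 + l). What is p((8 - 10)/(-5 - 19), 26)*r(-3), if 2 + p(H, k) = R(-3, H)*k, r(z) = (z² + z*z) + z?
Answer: -30 + 780*I ≈ -30.0 + 780.0*I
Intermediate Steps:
r(z) = z + 2*z² (r(z) = (z² + z²) + z = 2*z² + z = z + 2*z²)
p(H, k) = -2 + 2*I*k (p(H, k) = -2 + √(-1 - 3)*k = -2 + √(-4)*k = -2 + (2*I)*k = -2 + 2*I*k)
p((8 - 10)/(-5 - 19), 26)*r(-3) = (-2 + 2*I*26)*(-3*(1 + 2*(-3))) = (-2 + 52*I)*(-3*(1 - 6)) = (-2 + 52*I)*(-3*(-5)) = (-2 + 52*I)*15 = -30 + 780*I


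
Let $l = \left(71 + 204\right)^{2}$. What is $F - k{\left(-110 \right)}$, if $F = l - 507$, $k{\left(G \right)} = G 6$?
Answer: $75778$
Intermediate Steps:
$k{\left(G \right)} = 6 G$
$l = 75625$ ($l = 275^{2} = 75625$)
$F = 75118$ ($F = 75625 - 507 = 75118$)
$F - k{\left(-110 \right)} = 75118 - 6 \left(-110\right) = 75118 - -660 = 75118 + 660 = 75778$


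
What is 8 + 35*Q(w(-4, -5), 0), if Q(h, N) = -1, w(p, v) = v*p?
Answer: -27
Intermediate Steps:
w(p, v) = p*v
8 + 35*Q(w(-4, -5), 0) = 8 + 35*(-1) = 8 - 35 = -27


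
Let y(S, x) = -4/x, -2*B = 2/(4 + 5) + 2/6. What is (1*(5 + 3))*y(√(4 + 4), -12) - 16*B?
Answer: 64/9 ≈ 7.1111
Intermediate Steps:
B = -5/18 (B = -(2/(4 + 5) + 2/6)/2 = -(2/9 + 2*(⅙))/2 = -(2*(⅑) + ⅓)/2 = -(2/9 + ⅓)/2 = -½*5/9 = -5/18 ≈ -0.27778)
(1*(5 + 3))*y(√(4 + 4), -12) - 16*B = (1*(5 + 3))*(-4/(-12)) - 16*(-5/18) = (1*8)*(-4*(-1/12)) + 40/9 = 8*(⅓) + 40/9 = 8/3 + 40/9 = 64/9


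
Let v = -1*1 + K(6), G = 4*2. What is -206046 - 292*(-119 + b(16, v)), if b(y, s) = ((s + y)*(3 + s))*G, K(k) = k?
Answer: -563746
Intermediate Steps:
G = 8
v = 5 (v = -1*1 + 6 = -1 + 6 = 5)
b(y, s) = 8*(3 + s)*(s + y) (b(y, s) = ((s + y)*(3 + s))*8 = ((3 + s)*(s + y))*8 = 8*(3 + s)*(s + y))
-206046 - 292*(-119 + b(16, v)) = -206046 - 292*(-119 + (8*5**2 + 24*5 + 24*16 + 8*5*16)) = -206046 - 292*(-119 + (8*25 + 120 + 384 + 640)) = -206046 - 292*(-119 + (200 + 120 + 384 + 640)) = -206046 - 292*(-119 + 1344) = -206046 - 292*1225 = -206046 - 357700 = -563746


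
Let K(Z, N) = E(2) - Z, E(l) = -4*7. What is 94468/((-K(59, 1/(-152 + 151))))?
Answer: 94468/87 ≈ 1085.8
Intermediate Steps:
E(l) = -28
K(Z, N) = -28 - Z
94468/((-K(59, 1/(-152 + 151)))) = 94468/((-(-28 - 1*59))) = 94468/((-(-28 - 59))) = 94468/((-1*(-87))) = 94468/87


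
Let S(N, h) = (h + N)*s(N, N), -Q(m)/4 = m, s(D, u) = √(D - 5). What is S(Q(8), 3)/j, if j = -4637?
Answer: 29*I*√37/4637 ≈ 0.038042*I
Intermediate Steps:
s(D, u) = √(-5 + D)
Q(m) = -4*m
S(N, h) = √(-5 + N)*(N + h) (S(N, h) = (h + N)*√(-5 + N) = (N + h)*√(-5 + N) = √(-5 + N)*(N + h))
S(Q(8), 3)/j = (√(-5 - 4*8)*(-4*8 + 3))/(-4637) = (√(-5 - 32)*(-32 + 3))*(-1/4637) = (√(-37)*(-29))*(-1/4637) = ((I*√37)*(-29))*(-1/4637) = -29*I*√37*(-1/4637) = 29*I*√37/4637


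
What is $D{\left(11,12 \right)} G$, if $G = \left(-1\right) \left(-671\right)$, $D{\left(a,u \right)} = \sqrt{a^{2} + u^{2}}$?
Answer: $671 \sqrt{265} \approx 10923.0$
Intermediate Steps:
$G = 671$
$D{\left(11,12 \right)} G = \sqrt{11^{2} + 12^{2}} \cdot 671 = \sqrt{121 + 144} \cdot 671 = \sqrt{265} \cdot 671 = 671 \sqrt{265}$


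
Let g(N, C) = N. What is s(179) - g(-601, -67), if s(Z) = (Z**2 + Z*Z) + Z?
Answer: 64862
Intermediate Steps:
s(Z) = Z + 2*Z**2 (s(Z) = (Z**2 + Z**2) + Z = 2*Z**2 + Z = Z + 2*Z**2)
s(179) - g(-601, -67) = 179*(1 + 2*179) - 1*(-601) = 179*(1 + 358) + 601 = 179*359 + 601 = 64261 + 601 = 64862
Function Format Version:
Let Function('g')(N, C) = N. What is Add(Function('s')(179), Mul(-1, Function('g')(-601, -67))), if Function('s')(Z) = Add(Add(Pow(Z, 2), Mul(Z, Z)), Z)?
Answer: 64862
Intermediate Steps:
Function('s')(Z) = Add(Z, Mul(2, Pow(Z, 2))) (Function('s')(Z) = Add(Add(Pow(Z, 2), Pow(Z, 2)), Z) = Add(Mul(2, Pow(Z, 2)), Z) = Add(Z, Mul(2, Pow(Z, 2))))
Add(Function('s')(179), Mul(-1, Function('g')(-601, -67))) = Add(Mul(179, Add(1, Mul(2, 179))), Mul(-1, -601)) = Add(Mul(179, Add(1, 358)), 601) = Add(Mul(179, 359), 601) = Add(64261, 601) = 64862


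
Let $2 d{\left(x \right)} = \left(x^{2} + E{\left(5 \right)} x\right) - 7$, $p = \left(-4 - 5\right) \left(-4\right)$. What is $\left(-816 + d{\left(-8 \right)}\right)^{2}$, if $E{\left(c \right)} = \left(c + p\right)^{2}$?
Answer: $\frac{225690529}{4} \approx 5.6423 \cdot 10^{7}$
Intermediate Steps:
$p = 36$ ($p = \left(-9\right) \left(-4\right) = 36$)
$E{\left(c \right)} = \left(36 + c\right)^{2}$ ($E{\left(c \right)} = \left(c + 36\right)^{2} = \left(36 + c\right)^{2}$)
$d{\left(x \right)} = - \frac{7}{2} + \frac{x^{2}}{2} + \frac{1681 x}{2}$ ($d{\left(x \right)} = \frac{\left(x^{2} + \left(36 + 5\right)^{2} x\right) - 7}{2} = \frac{\left(x^{2} + 41^{2} x\right) - 7}{2} = \frac{\left(x^{2} + 1681 x\right) - 7}{2} = \frac{-7 + x^{2} + 1681 x}{2} = - \frac{7}{2} + \frac{x^{2}}{2} + \frac{1681 x}{2}$)
$\left(-816 + d{\left(-8 \right)}\right)^{2} = \left(-816 + \left(- \frac{7}{2} + \frac{\left(-8\right)^{2}}{2} + \frac{1681}{2} \left(-8\right)\right)\right)^{2} = \left(-816 - \frac{13391}{2}\right)^{2} = \left(- \frac{15023}{2}\right)^{2} = \frac{225690529}{4}$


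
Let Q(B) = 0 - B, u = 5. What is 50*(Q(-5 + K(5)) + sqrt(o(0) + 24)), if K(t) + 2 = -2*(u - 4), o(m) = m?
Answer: 450 + 100*sqrt(6) ≈ 694.95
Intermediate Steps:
K(t) = -4 (K(t) = -2 - 2*(5 - 4) = -2 - 2*1 = -2 - 2 = -4)
Q(B) = -B
50*(Q(-5 + K(5)) + sqrt(o(0) + 24)) = 50*(-(-5 - 4) + sqrt(0 + 24)) = 50*(-1*(-9) + sqrt(24)) = 50*(9 + 2*sqrt(6)) = 450 + 100*sqrt(6)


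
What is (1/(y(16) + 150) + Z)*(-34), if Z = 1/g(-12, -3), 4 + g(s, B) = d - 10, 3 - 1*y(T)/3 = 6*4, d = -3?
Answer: 140/87 ≈ 1.6092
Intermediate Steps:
y(T) = -63 (y(T) = 9 - 18*4 = 9 - 3*24 = 9 - 72 = -63)
g(s, B) = -17 (g(s, B) = -4 + (-3 - 10) = -4 - 13 = -17)
Z = -1/17 (Z = 1/(-17) = -1/17 ≈ -0.058824)
(1/(y(16) + 150) + Z)*(-34) = (1/(-63 + 150) - 1/17)*(-34) = (1/87 - 1/17)*(-34) = -70/1479*(-34) = 140/87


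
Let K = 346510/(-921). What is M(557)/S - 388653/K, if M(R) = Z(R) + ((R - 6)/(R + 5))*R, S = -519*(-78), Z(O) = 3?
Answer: 4071886251795761/3941704407420 ≈ 1033.0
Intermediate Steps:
K = -346510/921 (K = 346510*(-1/921) = -346510/921 ≈ -376.23)
S = 40482
M(R) = 3 + R*(-6 + R)/(5 + R) (M(R) = 3 + ((R - 6)/(R + 5))*R = 3 + ((-6 + R)/(5 + R))*R = 3 + R*(-6 + R)/(5 + R))
M(557)/S - 388653/K = ((15 + 557² - 3*557)/(5 + 557))/40482 - 388653/(-346510/921) = ((15 + 310249 - 1671)/562)*(1/40482) - 388653*(-921/346510) = ((1/562)*308593)*(1/40482) + 357949413/346510 = (308593/562)*(1/40482) + 357949413/346510 = 308593/22750884 + 357949413/346510 = 4071886251795761/3941704407420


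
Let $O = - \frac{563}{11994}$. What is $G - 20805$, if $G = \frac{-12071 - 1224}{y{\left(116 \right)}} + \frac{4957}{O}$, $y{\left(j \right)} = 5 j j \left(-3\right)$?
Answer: $- \frac{2872887053047}{22727184} \approx -1.2641 \cdot 10^{5}$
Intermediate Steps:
$y{\left(j \right)} = - 15 j^{2}$ ($y{\left(j \right)} = 5 j^{2} \left(-3\right) = - 15 j^{2}$)
$O = - \frac{563}{11994}$ ($O = \left(-563\right) \frac{1}{11994} = - \frac{563}{11994} \approx -0.04694$)
$G = - \frac{2400047989927}{22727184}$ ($G = \frac{-12071 - 1224}{\left(-15\right) 116^{2}} + \frac{4957}{- \frac{563}{11994}} = - \frac{13295}{\left(-15\right) 13456} + 4957 \left(- \frac{11994}{563}\right) = - \frac{13295}{-201840} - \frac{59454258}{563} = \left(-13295\right) \left(- \frac{1}{201840}\right) - \frac{59454258}{563} = \frac{2659}{40368} - \frac{59454258}{563} = - \frac{2400047989927}{22727184} \approx -1.056 \cdot 10^{5}$)
$G - 20805 = - \frac{2400047989927}{22727184} - 20805 = - \frac{2872887053047}{22727184}$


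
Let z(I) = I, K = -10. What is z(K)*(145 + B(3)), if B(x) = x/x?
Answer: -1460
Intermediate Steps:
B(x) = 1
z(K)*(145 + B(3)) = -10*(145 + 1) = -10*146 = -1460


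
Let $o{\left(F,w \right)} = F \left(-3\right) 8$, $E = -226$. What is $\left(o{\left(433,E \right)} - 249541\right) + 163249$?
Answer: $-96684$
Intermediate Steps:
$o{\left(F,w \right)} = - 24 F$ ($o{\left(F,w \right)} = - 3 F 8 = - 24 F$)
$\left(o{\left(433,E \right)} - 249541\right) + 163249 = \left(\left(-24\right) 433 - 249541\right) + 163249 = \left(-10392 - 249541\right) + 163249 = -259933 + 163249 = -96684$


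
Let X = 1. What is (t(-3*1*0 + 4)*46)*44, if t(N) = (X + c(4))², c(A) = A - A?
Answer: 2024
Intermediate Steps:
c(A) = 0
t(N) = 1 (t(N) = (1 + 0)² = 1² = 1)
(t(-3*1*0 + 4)*46)*44 = (1*46)*44 = 46*44 = 2024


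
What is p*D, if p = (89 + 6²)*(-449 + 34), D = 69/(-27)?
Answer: 1193125/9 ≈ 1.3257e+5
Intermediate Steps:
D = -23/9 (D = 69*(-1/27) = -23/9 ≈ -2.5556)
p = -51875 (p = (89 + 36)*(-415) = 125*(-415) = -51875)
p*D = -51875*(-23/9) = 1193125/9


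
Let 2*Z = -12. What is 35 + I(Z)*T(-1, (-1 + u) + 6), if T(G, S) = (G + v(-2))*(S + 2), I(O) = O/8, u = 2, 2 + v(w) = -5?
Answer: 89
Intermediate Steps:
Z = -6 (Z = (1/2)*(-12) = -6)
v(w) = -7 (v(w) = -2 - 5 = -7)
I(O) = O/8 (I(O) = O*(1/8) = O/8)
T(G, S) = (-7 + G)*(2 + S) (T(G, S) = (G - 7)*(S + 2) = (-7 + G)*(2 + S))
35 + I(Z)*T(-1, (-1 + u) + 6) = 35 + ((1/8)*(-6))*(-14 - 7*((-1 + 2) + 6) + 2*(-1) - ((-1 + 2) + 6)) = 35 - 3*(-14 - 7*(1 + 6) - 2 - (1 + 6))/4 = 35 - 3*(-14 - 7*7 - 2 - 1*7)/4 = 35 - 3*(-14 - 49 - 2 - 7)/4 = 35 - 3/4*(-72) = 35 + 54 = 89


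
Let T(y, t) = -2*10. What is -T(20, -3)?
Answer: 20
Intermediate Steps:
T(y, t) = -20
-T(20, -3) = -1*(-20) = 20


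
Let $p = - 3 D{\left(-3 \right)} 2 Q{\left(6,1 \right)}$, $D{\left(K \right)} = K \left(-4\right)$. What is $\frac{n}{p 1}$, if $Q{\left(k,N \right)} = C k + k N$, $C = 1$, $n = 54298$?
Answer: $- \frac{27149}{432} \approx -62.845$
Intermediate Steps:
$D{\left(K \right)} = - 4 K$
$Q{\left(k,N \right)} = k + N k$ ($Q{\left(k,N \right)} = 1 k + k N = k + N k$)
$p = -864$ ($p = - 3 \left(\left(-4\right) \left(-3\right)\right) 2 \cdot 6 \left(1 + 1\right) = \left(-3\right) 12 \cdot 2 \cdot 6 \cdot 2 = \left(-36\right) 2 \cdot 12 = \left(-72\right) 12 = -864$)
$\frac{n}{p 1} = \frac{54298}{\left(-864\right) 1} = \frac{54298}{-864} = 54298 \left(- \frac{1}{864}\right) = - \frac{27149}{432}$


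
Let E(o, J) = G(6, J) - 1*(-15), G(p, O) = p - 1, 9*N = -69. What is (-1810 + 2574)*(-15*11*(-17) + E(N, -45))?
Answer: 2158300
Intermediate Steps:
N = -23/3 (N = (⅑)*(-69) = -23/3 ≈ -7.6667)
G(p, O) = -1 + p
E(o, J) = 20 (E(o, J) = (-1 + 6) - 1*(-15) = 5 + 15 = 20)
(-1810 + 2574)*(-15*11*(-17) + E(N, -45)) = (-1810 + 2574)*(-15*11*(-17) + 20) = 764*(-165*(-17) + 20) = 764*(2805 + 20) = 764*2825 = 2158300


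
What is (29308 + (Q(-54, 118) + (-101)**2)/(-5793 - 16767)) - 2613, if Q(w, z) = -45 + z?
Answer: 301114463/11280 ≈ 26695.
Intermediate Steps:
(29308 + (Q(-54, 118) + (-101)**2)/(-5793 - 16767)) - 2613 = (29308 + ((-45 + 118) + (-101)**2)/(-5793 - 16767)) - 2613 = (29308 + (73 + 10201)/(-22560)) - 2613 = (29308 + 10274*(-1/22560)) - 2613 = (29308 - 5137/11280) - 2613 = 330589103/11280 - 2613 = 301114463/11280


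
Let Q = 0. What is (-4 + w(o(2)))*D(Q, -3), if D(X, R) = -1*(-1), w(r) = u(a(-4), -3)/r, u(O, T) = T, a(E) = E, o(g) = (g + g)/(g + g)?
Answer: -7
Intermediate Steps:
o(g) = 1 (o(g) = (2*g)/((2*g)) = (2*g)*(1/(2*g)) = 1)
w(r) = -3/r
D(X, R) = 1
(-4 + w(o(2)))*D(Q, -3) = (-4 - 3/1)*1 = (-4 - 3*1)*1 = (-4 - 3)*1 = -7*1 = -7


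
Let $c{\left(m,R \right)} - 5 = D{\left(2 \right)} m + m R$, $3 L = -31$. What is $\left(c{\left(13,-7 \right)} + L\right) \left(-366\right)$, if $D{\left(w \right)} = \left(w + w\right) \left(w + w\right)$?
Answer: $-40870$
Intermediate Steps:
$L = - \frac{31}{3}$ ($L = \frac{1}{3} \left(-31\right) = - \frac{31}{3} \approx -10.333$)
$D{\left(w \right)} = 4 w^{2}$ ($D{\left(w \right)} = 2 w 2 w = 4 w^{2}$)
$c{\left(m,R \right)} = 5 + 16 m + R m$ ($c{\left(m,R \right)} = 5 + \left(4 \cdot 2^{2} m + m R\right) = 5 + \left(4 \cdot 4 m + R m\right) = 5 + \left(16 m + R m\right) = 5 + 16 m + R m$)
$\left(c{\left(13,-7 \right)} + L\right) \left(-366\right) = \left(\left(5 + 16 \cdot 13 - 91\right) - \frac{31}{3}\right) \left(-366\right) = \left(\left(5 + 208 - 91\right) - \frac{31}{3}\right) \left(-366\right) = \left(122 - \frac{31}{3}\right) \left(-366\right) = \frac{335}{3} \left(-366\right) = -40870$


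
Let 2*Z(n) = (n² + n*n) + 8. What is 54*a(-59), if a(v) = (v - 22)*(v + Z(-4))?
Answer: 170586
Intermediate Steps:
Z(n) = 4 + n² (Z(n) = ((n² + n*n) + 8)/2 = ((n² + n²) + 8)/2 = (2*n² + 8)/2 = (8 + 2*n²)/2 = 4 + n²)
a(v) = (-22 + v)*(20 + v) (a(v) = (v - 22)*(v + (4 + (-4)²)) = (-22 + v)*(v + (4 + 16)) = (-22 + v)*(v + 20) = (-22 + v)*(20 + v))
54*a(-59) = 54*(-440 + (-59)² - 2*(-59)) = 54*(-440 + 3481 + 118) = 54*3159 = 170586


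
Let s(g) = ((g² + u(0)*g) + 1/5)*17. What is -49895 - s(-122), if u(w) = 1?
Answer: -1504262/5 ≈ -3.0085e+5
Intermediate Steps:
s(g) = 17/5 + 17*g + 17*g² (s(g) = ((g² + 1*g) + 1/5)*17 = ((g² + g) + ⅕)*17 = ((g + g²) + ⅕)*17 = (⅕ + g + g²)*17 = 17/5 + 17*g + 17*g²)
-49895 - s(-122) = -49895 - (17/5 + 17*(-122) + 17*(-122)²) = -49895 - (17/5 - 2074 + 17*14884) = -49895 - (17/5 - 2074 + 253028) = -49895 - 1*1254787/5 = -49895 - 1254787/5 = -1504262/5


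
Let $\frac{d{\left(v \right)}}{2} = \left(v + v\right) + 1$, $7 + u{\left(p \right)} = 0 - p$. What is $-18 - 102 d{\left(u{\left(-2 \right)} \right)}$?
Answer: $1818$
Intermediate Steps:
$u{\left(p \right)} = -7 - p$ ($u{\left(p \right)} = -7 + \left(0 - p\right) = -7 - p$)
$d{\left(v \right)} = 2 + 4 v$ ($d{\left(v \right)} = 2 \left(\left(v + v\right) + 1\right) = 2 \left(2 v + 1\right) = 2 \left(1 + 2 v\right) = 2 + 4 v$)
$-18 - 102 d{\left(u{\left(-2 \right)} \right)} = -18 - 102 \left(2 + 4 \left(-7 - -2\right)\right) = -18 - 102 \left(2 + 4 \left(-7 + 2\right)\right) = -18 - 102 \left(2 + 4 \left(-5\right)\right) = -18 - 102 \left(2 - 20\right) = -18 - -1836 = -18 + 1836 = 1818$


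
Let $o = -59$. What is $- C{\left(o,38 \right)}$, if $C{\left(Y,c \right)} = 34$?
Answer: $-34$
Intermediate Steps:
$- C{\left(o,38 \right)} = \left(-1\right) 34 = -34$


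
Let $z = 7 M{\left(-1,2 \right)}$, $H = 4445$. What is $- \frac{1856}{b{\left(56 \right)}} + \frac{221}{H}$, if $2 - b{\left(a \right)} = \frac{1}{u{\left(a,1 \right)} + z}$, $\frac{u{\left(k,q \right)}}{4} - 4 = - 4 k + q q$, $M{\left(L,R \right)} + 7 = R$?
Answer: $- \frac{7515274237}{8103235} \approx -927.44$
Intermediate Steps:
$M{\left(L,R \right)} = -7 + R$
$u{\left(k,q \right)} = 16 - 16 k + 4 q^{2}$ ($u{\left(k,q \right)} = 16 + 4 \left(- 4 k + q q\right) = 16 + 4 \left(- 4 k + q^{2}\right) = 16 + 4 \left(q^{2} - 4 k\right) = 16 - \left(- 4 q^{2} + 16 k\right) = 16 - 16 k + 4 q^{2}$)
$z = -35$ ($z = 7 \left(-7 + 2\right) = 7 \left(-5\right) = -35$)
$b{\left(a \right)} = 2 - \frac{1}{-15 - 16 a}$ ($b{\left(a \right)} = 2 - \frac{1}{\left(16 - 16 a + 4 \cdot 1^{2}\right) - 35} = 2 - \frac{1}{\left(16 - 16 a + 4 \cdot 1\right) - 35} = 2 - \frac{1}{\left(16 - 16 a + 4\right) - 35} = 2 - \frac{1}{\left(20 - 16 a\right) - 35} = 2 - \frac{1}{-15 - 16 a}$)
$- \frac{1856}{b{\left(56 \right)}} + \frac{221}{H} = - \frac{1856}{\frac{1}{15 + 16 \cdot 56} \left(31 + 32 \cdot 56\right)} + \frac{221}{4445} = - \frac{1856}{\frac{1}{15 + 896} \left(31 + 1792\right)} + 221 \cdot \frac{1}{4445} = - \frac{1856}{\frac{1}{911} \cdot 1823} + \frac{221}{4445} = - \frac{1856}{\frac{1823}{911}} + \frac{221}{4445} = \left(-1856\right) \frac{911}{1823} + \frac{221}{4445} = - \frac{1690816}{1823} + \frac{221}{4445} = - \frac{7515274237}{8103235}$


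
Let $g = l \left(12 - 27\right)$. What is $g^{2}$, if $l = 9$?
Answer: $18225$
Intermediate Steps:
$g = -135$ ($g = 9 \left(12 - 27\right) = 9 \left(-15\right) = -135$)
$g^{2} = \left(-135\right)^{2} = 18225$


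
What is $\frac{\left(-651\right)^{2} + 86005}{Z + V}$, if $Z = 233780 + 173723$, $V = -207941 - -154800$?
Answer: $\frac{254903}{177181} \approx 1.4387$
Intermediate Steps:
$V = -53141$ ($V = -207941 + 154800 = -53141$)
$Z = 407503$
$\frac{\left(-651\right)^{2} + 86005}{Z + V} = \frac{\left(-651\right)^{2} + 86005}{407503 - 53141} = \frac{423801 + 86005}{354362} = 509806 \cdot \frac{1}{354362} = \frac{254903}{177181}$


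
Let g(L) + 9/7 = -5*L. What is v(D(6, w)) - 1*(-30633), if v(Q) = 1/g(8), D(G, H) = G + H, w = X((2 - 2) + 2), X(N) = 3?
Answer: 8852930/289 ≈ 30633.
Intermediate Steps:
g(L) = -9/7 - 5*L
w = 3
v(Q) = -7/289 (v(Q) = 1/(-9/7 - 5*8) = 1/(-9/7 - 40) = 1/(-289/7) = -7/289)
v(D(6, w)) - 1*(-30633) = -7/289 - 1*(-30633) = -7/289 + 30633 = 8852930/289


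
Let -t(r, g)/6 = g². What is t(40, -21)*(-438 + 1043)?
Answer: -1600830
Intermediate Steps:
t(r, g) = -6*g²
t(40, -21)*(-438 + 1043) = (-6*(-21)²)*(-438 + 1043) = -6*441*605 = -2646*605 = -1600830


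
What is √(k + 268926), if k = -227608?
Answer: √41318 ≈ 203.27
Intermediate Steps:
√(k + 268926) = √(-227608 + 268926) = √41318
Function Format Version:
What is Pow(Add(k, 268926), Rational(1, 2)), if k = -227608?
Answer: Pow(41318, Rational(1, 2)) ≈ 203.27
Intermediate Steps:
Pow(Add(k, 268926), Rational(1, 2)) = Pow(Add(-227608, 268926), Rational(1, 2)) = Pow(41318, Rational(1, 2))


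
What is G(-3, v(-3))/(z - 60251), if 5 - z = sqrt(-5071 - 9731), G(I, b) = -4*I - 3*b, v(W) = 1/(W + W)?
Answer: -251025/1209865106 + 25*I*sqrt(14802)/7259190636 ≈ -0.00020748 + 4.19e-7*I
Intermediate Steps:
v(W) = 1/(2*W)
z = 5 - I*sqrt(14802) (z = 5 - sqrt(-5071 - 9731) = 5 - sqrt(-14802) = 5 - I*sqrt(14802) ≈ 5.0 - 121.66*I)
G(-3, v(-3))/(z - 60251) = (-4*(-3) - 3/(2*(-3)))/((5 - I*sqrt(14802)) - 60251) = (12 - 3*(-1)/(2*3))/(-60246 - I*sqrt(14802)) = (12 - 3*(-1/6))/(-60246 - I*sqrt(14802)) = (12 + 1/2)/(-60246 - I*sqrt(14802)) = 25/(2*(-60246 - I*sqrt(14802)))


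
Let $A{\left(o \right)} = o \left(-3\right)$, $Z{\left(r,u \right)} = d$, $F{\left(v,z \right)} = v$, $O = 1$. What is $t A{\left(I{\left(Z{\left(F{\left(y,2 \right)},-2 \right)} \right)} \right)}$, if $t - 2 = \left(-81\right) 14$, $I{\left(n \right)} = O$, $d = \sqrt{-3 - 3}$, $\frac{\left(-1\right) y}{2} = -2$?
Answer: $3396$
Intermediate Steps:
$y = 4$ ($y = \left(-2\right) \left(-2\right) = 4$)
$d = i \sqrt{6}$ ($d = \sqrt{-6} = i \sqrt{6} \approx 2.4495 i$)
$Z{\left(r,u \right)} = i \sqrt{6}$
$I{\left(n \right)} = 1$
$A{\left(o \right)} = - 3 o$
$t = -1132$ ($t = 2 - 1134 = -1132$)
$t A{\left(I{\left(Z{\left(F{\left(y,2 \right)},-2 \right)} \right)} \right)} = - 1132 \left(\left(-3\right) 1\right) = \left(-1132\right) \left(-3\right) = 3396$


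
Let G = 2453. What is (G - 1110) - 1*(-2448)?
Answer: 3791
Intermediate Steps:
(G - 1110) - 1*(-2448) = (2453 - 1110) - 1*(-2448) = 1343 + 2448 = 3791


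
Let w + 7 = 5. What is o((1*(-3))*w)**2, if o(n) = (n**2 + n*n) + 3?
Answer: 5625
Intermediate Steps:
w = -2 (w = -7 + 5 = -2)
o(n) = 3 + 2*n**2 (o(n) = (n**2 + n**2) + 3 = 2*n**2 + 3 = 3 + 2*n**2)
o((1*(-3))*w)**2 = (3 + 2*((1*(-3))*(-2))**2)**2 = (3 + 2*(-3*(-2))**2)**2 = (3 + 2*6**2)**2 = (3 + 2*36)**2 = (3 + 72)**2 = 75**2 = 5625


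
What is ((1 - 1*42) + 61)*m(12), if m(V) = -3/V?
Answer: -5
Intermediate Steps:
((1 - 1*42) + 61)*m(12) = ((1 - 1*42) + 61)*(-3/12) = ((1 - 42) + 61)*(-3*1/12) = (-41 + 61)*(-¼) = 20*(-¼) = -5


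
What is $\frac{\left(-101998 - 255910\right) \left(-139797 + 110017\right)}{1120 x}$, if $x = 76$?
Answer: $\frac{133231253}{1064} \approx 1.2522 \cdot 10^{5}$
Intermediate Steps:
$\frac{\left(-101998 - 255910\right) \left(-139797 + 110017\right)}{1120 x} = \frac{\left(-101998 - 255910\right) \left(-139797 + 110017\right)}{1120 \cdot 76} = \frac{\left(-357908\right) \left(-29780\right)}{85120} = 10658500240 \cdot \frac{1}{85120} = \frac{133231253}{1064}$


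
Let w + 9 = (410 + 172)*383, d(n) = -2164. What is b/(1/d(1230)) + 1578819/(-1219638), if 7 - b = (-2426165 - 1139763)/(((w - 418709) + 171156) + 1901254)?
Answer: -7347466006009635/381461705254 ≈ -19261.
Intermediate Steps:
w = 222897 (w = -9 + (410 + 172)*383 = -9 + 582*383 = -9 + 222906 = 222897)
b = 8351057/938299 (b = 7 - (-2426165 - 1139763)/(((222897 - 418709) + 171156) + 1901254) = 7 - (-3565928)/((-195812 + 171156) + 1901254) = 7 - (-3565928)/(-24656 + 1901254) = 7 - (-3565928)/1876598 = 7 - 1*(-1782964/938299) = 7 + 1782964/938299 = 8351057/938299 ≈ 8.9002)
b/(1/d(1230)) + 1578819/(-1219638) = 8351057/(938299*(1/(-2164))) + 1578819/(-1219638) = 8351057/(938299*(-1/2164)) + 1578819*(-1/1219638) = (8351057/938299)*(-2164) - 526273/406546 = -18071687348/938299 - 526273/406546 = -7347466006009635/381461705254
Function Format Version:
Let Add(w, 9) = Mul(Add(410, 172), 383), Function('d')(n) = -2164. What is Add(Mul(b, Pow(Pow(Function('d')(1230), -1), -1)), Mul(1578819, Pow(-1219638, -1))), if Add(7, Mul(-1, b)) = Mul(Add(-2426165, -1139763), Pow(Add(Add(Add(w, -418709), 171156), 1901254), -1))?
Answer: Rational(-7347466006009635, 381461705254) ≈ -19261.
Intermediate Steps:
w = 222897 (w = Add(-9, Mul(Add(410, 172), 383)) = Add(-9, Mul(582, 383)) = Add(-9, 222906) = 222897)
b = Rational(8351057, 938299) (b = Add(7, Mul(-1, Mul(Add(-2426165, -1139763), Pow(Add(Add(Add(222897, -418709), 171156), 1901254), -1)))) = Add(7, Mul(-1, Mul(-3565928, Pow(Add(Add(-195812, 171156), 1901254), -1)))) = Add(7, Mul(-1, Mul(-3565928, Pow(Add(-24656, 1901254), -1)))) = Add(7, Mul(-1, Mul(-3565928, Pow(1876598, -1)))) = Add(7, Mul(-1, Mul(-3565928, Rational(1, 1876598)))) = Add(7, Mul(-1, Rational(-1782964, 938299))) = Add(7, Rational(1782964, 938299)) = Rational(8351057, 938299) ≈ 8.9002)
Add(Mul(b, Pow(Pow(Function('d')(1230), -1), -1)), Mul(1578819, Pow(-1219638, -1))) = Add(Mul(Rational(8351057, 938299), Pow(Pow(-2164, -1), -1)), Mul(1578819, Pow(-1219638, -1))) = Add(Mul(Rational(8351057, 938299), Pow(Rational(-1, 2164), -1)), Mul(1578819, Rational(-1, 1219638))) = Add(Mul(Rational(8351057, 938299), -2164), Rational(-526273, 406546)) = Add(Rational(-18071687348, 938299), Rational(-526273, 406546)) = Rational(-7347466006009635, 381461705254)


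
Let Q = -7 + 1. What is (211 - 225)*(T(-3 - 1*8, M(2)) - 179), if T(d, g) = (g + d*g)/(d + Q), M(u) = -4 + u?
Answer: 42882/17 ≈ 2522.5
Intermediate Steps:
Q = -6
T(d, g) = (g + d*g)/(-6 + d) (T(d, g) = (g + d*g)/(d - 6) = (g + d*g)/(-6 + d))
(211 - 225)*(T(-3 - 1*8, M(2)) - 179) = (211 - 225)*((-4 + 2)*(1 + (-3 - 1*8))/(-6 + (-3 - 1*8)) - 179) = -14*(-2*(1 + (-3 - 8))/(-6 + (-3 - 8)) - 179) = -14*(-2*(1 - 11)/(-6 - 11) - 179) = -14*(-2*(-10)/(-17) - 179) = -14*(-2*(-1/17)*(-10) - 179) = -14*(-20/17 - 179) = -14*(-3063/17) = 42882/17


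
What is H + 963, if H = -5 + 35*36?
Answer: 2218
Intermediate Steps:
H = 1255 (H = -5 + 1260 = 1255)
H + 963 = 1255 + 963 = 2218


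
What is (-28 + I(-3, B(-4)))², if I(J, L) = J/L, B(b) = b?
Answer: 11881/16 ≈ 742.56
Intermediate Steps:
(-28 + I(-3, B(-4)))² = (-28 - 3/(-4))² = (-28 - 3*(-¼))² = (-28 + ¾)² = (-109/4)² = 11881/16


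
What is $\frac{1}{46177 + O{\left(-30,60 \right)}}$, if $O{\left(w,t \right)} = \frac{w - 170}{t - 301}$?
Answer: $\frac{241}{11128857} \approx 2.1655 \cdot 10^{-5}$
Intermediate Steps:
$O{\left(w,t \right)} = \frac{-170 + w}{-301 + t}$
$\frac{1}{46177 + O{\left(-30,60 \right)}} = \frac{1}{46177 + \frac{-170 - 30}{-301 + 60}} = \frac{1}{46177 + \frac{1}{-241} \left(-200\right)} = \frac{1}{46177 - - \frac{200}{241}} = \frac{1}{46177 + \frac{200}{241}} = \frac{1}{\frac{11128857}{241}} = \frac{241}{11128857}$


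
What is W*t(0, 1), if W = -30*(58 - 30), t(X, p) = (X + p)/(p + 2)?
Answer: -280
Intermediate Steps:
t(X, p) = (X + p)/(2 + p)
W = -840 (W = -30*28 = -840)
W*t(0, 1) = -840*(0 + 1)/(2 + 1) = -840/3 = -280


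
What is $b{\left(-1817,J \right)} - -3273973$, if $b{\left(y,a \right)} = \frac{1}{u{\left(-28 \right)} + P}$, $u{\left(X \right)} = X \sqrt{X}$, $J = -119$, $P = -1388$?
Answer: $\frac{1594830823305}{487124} + \frac{7 i \sqrt{7}}{243562} \approx 3.274 \cdot 10^{6} + 7.6039 \cdot 10^{-5} i$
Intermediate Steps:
$u{\left(X \right)} = X^{\frac{3}{2}}$
$b{\left(y,a \right)} = \frac{1}{-1388 - 56 i \sqrt{7}}$ ($b{\left(y,a \right)} = \frac{1}{\left(-28\right)^{\frac{3}{2}} - 1388} = \frac{1}{- 56 i \sqrt{7} - 1388} = \frac{1}{-1388 - 56 i \sqrt{7}}$)
$b{\left(-1817,J \right)} - -3273973 = \frac{i}{4 \left(- 347 i + 14 \sqrt{7}\right)} - -3273973 = \frac{i}{4 \left(- 347 i + 14 \sqrt{7}\right)} + 3273973 = 3273973 + \frac{i}{4 \left(- 347 i + 14 \sqrt{7}\right)}$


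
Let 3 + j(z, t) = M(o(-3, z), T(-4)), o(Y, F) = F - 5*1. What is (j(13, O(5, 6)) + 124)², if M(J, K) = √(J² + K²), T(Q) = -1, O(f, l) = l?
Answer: (121 + √65)² ≈ 16657.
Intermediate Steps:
o(Y, F) = -5 + F (o(Y, F) = F - 5 = -5 + F)
j(z, t) = -3 + √(1 + (-5 + z)²) (j(z, t) = -3 + √((-5 + z)² + (-1)²) = -3 + √((-5 + z)² + 1) = -3 + √(1 + (-5 + z)²))
(j(13, O(5, 6)) + 124)² = ((-3 + √(1 + (-5 + 13)²)) + 124)² = ((-3 + √(1 + 8²)) + 124)² = ((-3 + √(1 + 64)) + 124)² = ((-3 + √65) + 124)² = (121 + √65)²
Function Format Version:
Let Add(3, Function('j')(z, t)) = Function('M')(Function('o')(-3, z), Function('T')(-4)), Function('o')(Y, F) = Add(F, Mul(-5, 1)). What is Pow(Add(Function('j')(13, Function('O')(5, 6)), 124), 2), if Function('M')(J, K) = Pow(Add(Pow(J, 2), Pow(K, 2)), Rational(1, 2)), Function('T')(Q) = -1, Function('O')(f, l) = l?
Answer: Pow(Add(121, Pow(65, Rational(1, 2))), 2) ≈ 16657.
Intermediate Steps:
Function('o')(Y, F) = Add(-5, F) (Function('o')(Y, F) = Add(F, -5) = Add(-5, F))
Function('j')(z, t) = Add(-3, Pow(Add(1, Pow(Add(-5, z), 2)), Rational(1, 2))) (Function('j')(z, t) = Add(-3, Pow(Add(Pow(Add(-5, z), 2), Pow(-1, 2)), Rational(1, 2))) = Add(-3, Pow(Add(Pow(Add(-5, z), 2), 1), Rational(1, 2))) = Add(-3, Pow(Add(1, Pow(Add(-5, z), 2)), Rational(1, 2))))
Pow(Add(Function('j')(13, Function('O')(5, 6)), 124), 2) = Pow(Add(Add(-3, Pow(Add(1, Pow(Add(-5, 13), 2)), Rational(1, 2))), 124), 2) = Pow(Add(Add(-3, Pow(Add(1, Pow(8, 2)), Rational(1, 2))), 124), 2) = Pow(Add(Add(-3, Pow(Add(1, 64), Rational(1, 2))), 124), 2) = Pow(Add(Add(-3, Pow(65, Rational(1, 2))), 124), 2) = Pow(Add(121, Pow(65, Rational(1, 2))), 2)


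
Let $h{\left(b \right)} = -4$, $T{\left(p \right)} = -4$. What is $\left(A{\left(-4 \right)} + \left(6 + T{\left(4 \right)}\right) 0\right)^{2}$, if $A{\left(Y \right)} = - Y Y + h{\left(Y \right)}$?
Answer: $400$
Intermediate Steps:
$A{\left(Y \right)} = -4 - Y^{2}$ ($A{\left(Y \right)} = - Y Y - 4 = - Y^{2} - 4 = -4 - Y^{2}$)
$\left(A{\left(-4 \right)} + \left(6 + T{\left(4 \right)}\right) 0\right)^{2} = \left(\left(-4 - \left(-4\right)^{2}\right) + \left(6 - 4\right) 0\right)^{2} = \left(\left(-4 - 16\right) + 2 \cdot 0\right)^{2} = \left(\left(-4 - 16\right) + 0\right)^{2} = \left(-20 + 0\right)^{2} = \left(-20\right)^{2} = 400$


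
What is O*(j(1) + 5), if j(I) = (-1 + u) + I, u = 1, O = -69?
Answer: -414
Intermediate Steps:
j(I) = I (j(I) = (-1 + 1) + I = 0 + I = I)
O*(j(1) + 5) = -69*(1 + 5) = -69*6 = -414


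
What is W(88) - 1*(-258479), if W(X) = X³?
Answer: 939951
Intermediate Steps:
W(88) - 1*(-258479) = 88³ - 1*(-258479) = 681472 + 258479 = 939951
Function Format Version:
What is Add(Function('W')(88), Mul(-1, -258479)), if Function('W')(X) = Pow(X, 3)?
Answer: 939951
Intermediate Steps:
Add(Function('W')(88), Mul(-1, -258479)) = Add(Pow(88, 3), Mul(-1, -258479)) = Add(681472, 258479) = 939951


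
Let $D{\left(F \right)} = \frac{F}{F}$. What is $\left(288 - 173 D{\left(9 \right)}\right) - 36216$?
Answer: $-36101$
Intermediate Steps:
$D{\left(F \right)} = 1$
$\left(288 - 173 D{\left(9 \right)}\right) - 36216 = \left(288 - 173\right) - 36216 = 115 - 36216 = -36101$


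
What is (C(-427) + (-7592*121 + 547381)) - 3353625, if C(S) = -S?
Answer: -3724449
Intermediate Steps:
(C(-427) + (-7592*121 + 547381)) - 3353625 = (-1*(-427) + (-7592*121 + 547381)) - 3353625 = (427 + (-918632 + 547381)) - 3353625 = (427 - 371251) - 3353625 = -370824 - 3353625 = -3724449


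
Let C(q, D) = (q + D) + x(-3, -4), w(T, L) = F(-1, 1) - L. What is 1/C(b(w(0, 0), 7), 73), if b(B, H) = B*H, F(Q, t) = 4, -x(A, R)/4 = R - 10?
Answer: 1/157 ≈ 0.0063694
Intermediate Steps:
x(A, R) = 40 - 4*R (x(A, R) = -4*(R - 10) = -4*(-10 + R) = 40 - 4*R)
w(T, L) = 4 - L
C(q, D) = 56 + D + q (C(q, D) = (q + D) + (40 - 4*(-4)) = (D + q) + (40 + 16) = (D + q) + 56 = 56 + D + q)
1/C(b(w(0, 0), 7), 73) = 1/(56 + 73 + (4 - 1*0)*7) = 1/(56 + 73 + (4 + 0)*7) = 1/(56 + 73 + 4*7) = 1/(56 + 73 + 28) = 1/157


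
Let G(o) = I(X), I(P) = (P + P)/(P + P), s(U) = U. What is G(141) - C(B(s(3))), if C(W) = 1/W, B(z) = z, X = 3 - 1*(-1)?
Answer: ⅔ ≈ 0.66667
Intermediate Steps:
X = 4 (X = 3 + 1 = 4)
I(P) = 1 (I(P) = (2*P)/((2*P)) = (2*P)*(1/(2*P)) = 1)
G(o) = 1
G(141) - C(B(s(3))) = 1 - 1/3 = 1 - 1*⅓ = 1 - ⅓ = ⅔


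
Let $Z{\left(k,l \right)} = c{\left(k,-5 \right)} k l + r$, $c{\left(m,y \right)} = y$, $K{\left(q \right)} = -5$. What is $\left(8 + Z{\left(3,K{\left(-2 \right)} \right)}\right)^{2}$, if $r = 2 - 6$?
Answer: $6241$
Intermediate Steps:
$r = -4$ ($r = 2 - 6 = -4$)
$Z{\left(k,l \right)} = -4 - 5 k l$ ($Z{\left(k,l \right)} = - 5 k l - 4 = -4 - 5 k l$)
$\left(8 + Z{\left(3,K{\left(-2 \right)} \right)}\right)^{2} = \left(8 - \left(4 + 15 \left(-5\right)\right)\right)^{2} = \left(8 + \left(-4 + 75\right)\right)^{2} = \left(8 + 71\right)^{2} = 79^{2} = 6241$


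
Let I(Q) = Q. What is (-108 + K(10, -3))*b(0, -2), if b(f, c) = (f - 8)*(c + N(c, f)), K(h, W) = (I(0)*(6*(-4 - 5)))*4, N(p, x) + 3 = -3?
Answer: -6912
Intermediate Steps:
N(p, x) = -6 (N(p, x) = -3 - 3 = -6)
K(h, W) = 0 (K(h, W) = (0*(6*(-4 - 5)))*4 = (0*(6*(-9)))*4 = (0*(-54))*4 = 0*4 = 0)
b(f, c) = (-8 + f)*(-6 + c) (b(f, c) = (f - 8)*(c - 6) = (-8 + f)*(-6 + c))
(-108 + K(10, -3))*b(0, -2) = (-108 + 0)*(48 - 8*(-2) - 6*0 - 2*0) = -108*(48 + 16 + 0 + 0) = -108*64 = -6912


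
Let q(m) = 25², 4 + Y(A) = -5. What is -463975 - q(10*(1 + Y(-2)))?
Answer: -464600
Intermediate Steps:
Y(A) = -9 (Y(A) = -4 - 5 = -9)
q(m) = 625
-463975 - q(10*(1 + Y(-2))) = -463975 - 1*625 = -463975 - 625 = -464600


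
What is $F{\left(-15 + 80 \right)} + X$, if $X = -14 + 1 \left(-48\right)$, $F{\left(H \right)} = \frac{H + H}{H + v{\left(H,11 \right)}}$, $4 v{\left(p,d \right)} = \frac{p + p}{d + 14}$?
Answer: $- \frac{3062}{51} \approx -60.039$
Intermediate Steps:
$v{\left(p,d \right)} = \frac{p}{2 \left(14 + d\right)}$ ($v{\left(p,d \right)} = \frac{\left(p + p\right) \frac{1}{d + 14}}{4} = \frac{2 p \frac{1}{14 + d}}{4} = \frac{p}{2 \left(14 + d\right)}$)
$F{\left(H \right)} = \frac{100}{51}$ ($F{\left(H \right)} = \frac{H + H}{H + \frac{H}{2 \left(14 + 11\right)}} = \frac{2 H}{H + \frac{H}{2 \cdot 25}} = \frac{2 H}{H + \frac{1}{2} H \frac{1}{25}} = \frac{2 H}{H + \frac{H}{50}} = \frac{2 H}{\frac{51}{50} H} = 2 H \frac{50}{51 H} = \frac{100}{51}$)
$X = -62$ ($X = -14 - 48 = -62$)
$F{\left(-15 + 80 \right)} + X = \frac{100}{51} - 62 = - \frac{3062}{51}$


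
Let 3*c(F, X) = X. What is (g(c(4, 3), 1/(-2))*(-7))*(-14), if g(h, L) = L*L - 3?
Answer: -539/2 ≈ -269.50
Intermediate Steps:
c(F, X) = X/3
g(h, L) = -3 + L**2 (g(h, L) = L**2 - 3 = -3 + L**2)
(g(c(4, 3), 1/(-2))*(-7))*(-14) = ((-3 + (1/(-2))**2)*(-7))*(-14) = ((-3 + (-1/2)**2)*(-7))*(-14) = ((-3 + 1/4)*(-7))*(-14) = -11/4*(-7)*(-14) = (77/4)*(-14) = -539/2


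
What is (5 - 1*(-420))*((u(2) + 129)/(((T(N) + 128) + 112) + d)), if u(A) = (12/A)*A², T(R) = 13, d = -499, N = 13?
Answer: -21675/82 ≈ -264.33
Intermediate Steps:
u(A) = 12*A
(5 - 1*(-420))*((u(2) + 129)/(((T(N) + 128) + 112) + d)) = (5 - 1*(-420))*((12*2 + 129)/(((13 + 128) + 112) - 499)) = (5 + 420)*((24 + 129)/((141 + 112) - 499)) = 425*(153/(253 - 499)) = 425*(153/(-246)) = 425*(153*(-1/246)) = 425*(-51/82) = -21675/82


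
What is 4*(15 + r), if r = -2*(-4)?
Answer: 92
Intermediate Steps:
r = 8
4*(15 + r) = 4*(15 + 8) = 4*23 = 92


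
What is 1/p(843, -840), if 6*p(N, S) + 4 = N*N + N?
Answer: 3/355744 ≈ 8.4330e-6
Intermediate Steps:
p(N, S) = -⅔ + N/6 + N²/6 (p(N, S) = -⅔ + (N*N + N)/6 = -⅔ + (N² + N)/6 = -⅔ + (N + N²)/6 = -⅔ + (N/6 + N²/6) = -⅔ + N/6 + N²/6)
1/p(843, -840) = 1/(-⅔ + (⅙)*843 + (⅙)*843²) = 1/(-⅔ + 281/2 + (⅙)*710649) = 1/(-⅔ + 281/2 + 236883/2) = 1/(355744/3) = 3/355744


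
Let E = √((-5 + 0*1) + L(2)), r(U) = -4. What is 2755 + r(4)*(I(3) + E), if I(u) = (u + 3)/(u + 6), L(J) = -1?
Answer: 8257/3 - 4*I*√6 ≈ 2752.3 - 9.798*I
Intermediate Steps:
E = I*√6 (E = √((-5 + 0*1) - 1) = √((-5 + 0) - 1) = √(-5 - 1) = √(-6) = I*√6 ≈ 2.4495*I)
I(u) = (3 + u)/(6 + u)
2755 + r(4)*(I(3) + E) = 2755 - 4*((3 + 3)/(6 + 3) + I*√6) = 2755 - 4*(6/9 + I*√6) = 2755 - 4*((⅑)*6 + I*√6) = 2755 - 4*(⅔ + I*√6) = 2755 + (-8/3 - 4*I*√6) = 8257/3 - 4*I*√6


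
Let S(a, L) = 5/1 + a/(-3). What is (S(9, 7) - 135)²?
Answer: 17689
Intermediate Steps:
S(a, L) = 5 - a/3 (S(a, L) = 5*1 + a*(-⅓) = 5 - a/3)
(S(9, 7) - 135)² = ((5 - ⅓*9) - 135)² = ((5 - 3) - 135)² = (2 - 135)² = (-133)² = 17689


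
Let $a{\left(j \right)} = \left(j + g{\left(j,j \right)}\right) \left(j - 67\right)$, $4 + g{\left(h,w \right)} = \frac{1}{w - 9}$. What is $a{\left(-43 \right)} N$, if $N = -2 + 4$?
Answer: $\frac{134475}{13} \approx 10344.0$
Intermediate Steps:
$N = 2$
$g{\left(h,w \right)} = -4 + \frac{1}{-9 + w}$ ($g{\left(h,w \right)} = -4 + \frac{1}{w - 9} = -4 + \frac{1}{-9 + w}$)
$a{\left(j \right)} = \left(-67 + j\right) \left(j + \frac{37 - 4 j}{-9 + j}\right)$ ($a{\left(j \right)} = \left(j + \frac{37 - 4 j}{-9 + j}\right) \left(j - 67\right) = \left(j + \frac{37 - 4 j}{-9 + j}\right) \left(-67 + j\right) = \left(-67 + j\right) \left(j + \frac{37 - 4 j}{-9 + j}\right)$)
$a{\left(-43 \right)} N = \frac{-2479 + \left(-43\right)^{3} - 80 \left(-43\right)^{2} + 908 \left(-43\right)}{-9 - 43} \cdot 2 = \frac{-2479 - 79507 - 147920 - 39044}{-52} \cdot 2 = - \frac{-2479 - 79507 - 147920 - 39044}{52} \cdot 2 = \left(- \frac{1}{52}\right) \left(-268950\right) 2 = \frac{134475}{26} \cdot 2 = \frac{134475}{13}$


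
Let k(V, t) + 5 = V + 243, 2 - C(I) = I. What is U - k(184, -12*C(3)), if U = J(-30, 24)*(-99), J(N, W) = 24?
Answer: -2798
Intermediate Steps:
C(I) = 2 - I
k(V, t) = 238 + V (k(V, t) = -5 + (V + 243) = -5 + (243 + V) = 238 + V)
U = -2376 (U = 24*(-99) = -2376)
U - k(184, -12*C(3)) = -2376 - (238 + 184) = -2376 - 1*422 = -2376 - 422 = -2798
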